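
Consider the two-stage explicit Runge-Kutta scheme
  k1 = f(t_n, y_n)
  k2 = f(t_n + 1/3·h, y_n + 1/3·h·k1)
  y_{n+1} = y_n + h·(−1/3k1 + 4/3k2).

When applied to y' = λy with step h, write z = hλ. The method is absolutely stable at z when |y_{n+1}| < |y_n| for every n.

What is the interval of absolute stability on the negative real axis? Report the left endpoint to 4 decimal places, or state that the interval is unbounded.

Set f=λy, z=hλ:
  k1=λy_n ⇒ h·k1=z·y_n;  k2=λ(1+1/3z)y_n ⇒ h·k2=z(1+1/3z)y_n
  y_{n+1}/y_n = 1 − 1/3z + 4/3z(1+1/3z) = 1 + z + 4/9z²
  Hence R(z) = 1 + z + 4/9z².

Solve |R(x)|<1 on ℝ⁻.
x=-1.23: |R|=0.4424
R=1: x+4/9x²=0 ⇒ x=−9/4=-2.2500; min R=1−1/(4·4/9)=0.4375>−1
Confirm numerically:
  x=-1.492: |R|=0.49736 <1
  x=-1.216: |R|=0.44118 <1
  x=-1.114: |R|=0.43755 <1
  x=-1.100: |R|=0.43778 <1
  x=-2.633: |R|=1.44820 >1
  x=-2.432: |R|=1.19672 >1
  x=-2.420: |R|=1.18284 >1
So |R|<1 on (-2.2500, 0).

z∈(-2.2500,0).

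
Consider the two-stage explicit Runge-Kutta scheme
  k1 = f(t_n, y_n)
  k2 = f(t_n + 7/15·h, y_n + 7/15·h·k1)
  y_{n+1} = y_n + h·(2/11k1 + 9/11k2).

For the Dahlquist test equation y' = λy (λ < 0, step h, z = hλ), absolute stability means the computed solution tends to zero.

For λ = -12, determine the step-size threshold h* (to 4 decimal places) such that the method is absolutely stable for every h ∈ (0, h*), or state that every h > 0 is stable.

On y'=λy, z=hλ:
  k1=λy_n ⇒ h·k1=z·y_n;  k2=λ(1+7/15z)y_n ⇒ h·k2=z(1+7/15z)y_n
  y_{n+1}/y_n = 1 + 2/11z + 9/11z(1+7/15z) = 1 + z + 21/55z²
  ⇒ R(z) = 1 + z + 21/55z².

Need |R(x)|<1, x<0.
x=-1.09: |R|=0.3636
R=1: x+21/55x²=0 ⇒ x=−55/21=-2.6190; min R=1−1/(4·21/55)=0.3452>−1
Confirm numerically:
  x=-1.574: |R|=0.37195 <1
  x=-1.471: |R|=0.35519 <1
  x=-1.342: |R|=0.34564 <1
  x=-3.153: |R|=1.64281 >1
  x=-2.906: |R|=1.31839 >1
So |R|<1 on (-2.6190, 0).

(-2.6190,0); λ=-12 ⇒ h* = (55/21)/12 = 0.2183.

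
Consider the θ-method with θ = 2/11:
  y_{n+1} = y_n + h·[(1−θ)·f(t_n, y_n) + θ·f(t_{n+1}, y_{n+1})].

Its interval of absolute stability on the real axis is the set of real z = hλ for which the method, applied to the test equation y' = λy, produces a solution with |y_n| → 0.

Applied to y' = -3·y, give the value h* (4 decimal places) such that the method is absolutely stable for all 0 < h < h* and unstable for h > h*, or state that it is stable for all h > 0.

On y'=λy, z=hλ:
  y_{n+1} = y_n + z·[9/11·y_n + 2/11·y_{n+1}] ⇒ (1 − 2/11z)y_{n+1} = (1 + 9/11z)y_n
  Hence R(z) = (1 + 9/11z)/(1 − 2/11z).

Find x<0 with |R(x)|<1.
x=-0.43: |R|=0.6012
R=−1: 1+9/11x = −1+2/11x ⇒ -7/11x=2 ⇒ x=2/(-7/11)=-3.1429
Confirm numerically:
  x=-2.959: |R|=0.92393 <1
  x=-2.929: |R|=0.91120 <1
  x=-1.748: |R|=0.32643 <1
  x=-1.641: |R|=0.26390 <1
  x=-3.606: |R|=1.17801 >1
  x=-3.453: |R|=1.12124 >1
Stable set (-3.1429, 0).

(-3.1429,0); λ=-3 ⇒ h* = (22/7)/3 = 1.0476.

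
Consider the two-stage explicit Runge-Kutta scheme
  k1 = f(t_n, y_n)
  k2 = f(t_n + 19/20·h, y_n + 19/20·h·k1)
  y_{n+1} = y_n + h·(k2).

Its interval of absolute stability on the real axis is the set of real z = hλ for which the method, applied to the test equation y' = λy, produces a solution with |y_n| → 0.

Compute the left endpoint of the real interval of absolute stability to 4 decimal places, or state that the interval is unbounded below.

Test eqn y'=λy, z=hλ:
  k1=λy_n ⇒ h·k1=z·y_n;  k2=λ(1+19/20z)y_n ⇒ h·k2=z(1+19/20z)y_n
  y_{n+1}/y_n = 1 + z(1+19/20z) = 1 + z + 19/20z²
  Hence R(z) = 1 + z + 19/20z².

Boundary: |R(x)|=1, x<0.
x=-1.33: |R|=1.3505
R=1: x+19/20x²=0 ⇒ x=−20/19=-1.0526; min R=1−1/(4·19/20)=0.7368>−1
Confirm numerically:
  x=-0.955: |R|=0.91142 <1
  x=-0.702: |R|=0.76616 <1
  x=-0.511: |R|=0.73706 <1
  x=-1.558: |R|=1.74800 >1
  x=-1.408: |R|=1.47534 >1
  x=-1.100: |R|=1.04950 >1
Interval (-1.0526, 0).

z* = -1.0526.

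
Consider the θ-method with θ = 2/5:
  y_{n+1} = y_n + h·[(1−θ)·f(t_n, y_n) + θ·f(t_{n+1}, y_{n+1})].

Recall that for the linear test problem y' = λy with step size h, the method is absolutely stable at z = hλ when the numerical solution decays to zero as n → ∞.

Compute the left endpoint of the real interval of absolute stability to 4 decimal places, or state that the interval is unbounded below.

z* = -10.0000.

With y'=λy (z=hλ):
  y_{n+1} = y_n + z·[3/5·y_n + 2/5·y_{n+1}] ⇒ (1 − 2/5z)y_{n+1} = (1 + 3/5z)y_n
  ⇒ R(z) = (1 + 3/5z)/(1 − 2/5z).

Find x<0 with |R(x)|<1.
x=-1.65: |R|=0.0060
R=−1: 1+3/5x = −1+2/5x ⇒ -1/5x=2 ⇒ x=2/(-1/5)=-10.0000
Confirm numerically:
  x=-8.848: |R|=0.94924 <1
  x=-6.552: |R|=0.80954 <1
  x=-4.709: |R|=0.63303 <1
  x=-10.456: |R|=1.01760 >1
  x=-10.157: |R|=1.00620 >1
  x=-10.037: |R|=1.00148 >1
Interval (-10.0000, 0).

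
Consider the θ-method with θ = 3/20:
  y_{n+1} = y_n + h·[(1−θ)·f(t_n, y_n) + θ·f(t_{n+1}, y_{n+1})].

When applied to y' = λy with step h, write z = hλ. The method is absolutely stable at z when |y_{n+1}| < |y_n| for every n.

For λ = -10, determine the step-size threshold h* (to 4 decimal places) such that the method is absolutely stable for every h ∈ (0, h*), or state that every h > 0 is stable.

(-2.8571,0); λ=-10 ⇒ h* = (20/7)/10 = 0.2857.

On y'=λy, z=hλ:
  y_{n+1} = y_n + z·[17/20·y_n + 3/20·y_{n+1}] ⇒ (1 − 3/20z)y_{n+1} = (1 + 17/20z)y_n
  so R(z) = (1 + 17/20z)/(1 − 3/20z).

Find x<0 with |R(x)|<1.
x=-0.71: |R|=0.3583
R=−1: 1+17/20x = −1+3/20x ⇒ -7/10x=2 ⇒ x=2/(-7/10)=-2.8571
Confirm numerically:
  x=-2.391: |R|=0.75984 <1
  x=-2.200: |R|=0.65414 <1
  x=-2.195: |R|=0.65131 <1
  x=-3.390: |R|=1.24727 >1
  x=-3.140: |R|=1.13460 >1
  x=-2.929: |R|=1.03495 >1
So |R|<1 on (-2.8571, 0).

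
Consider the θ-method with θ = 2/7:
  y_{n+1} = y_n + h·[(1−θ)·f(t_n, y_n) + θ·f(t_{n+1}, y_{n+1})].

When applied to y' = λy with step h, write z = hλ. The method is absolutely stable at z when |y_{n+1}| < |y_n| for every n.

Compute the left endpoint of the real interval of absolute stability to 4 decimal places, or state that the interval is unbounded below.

left endpoint -4.6667.

Set f=λy, z=hλ:
  y_{n+1} = y_n + z·[5/7·y_n + 2/7·y_{n+1}] ⇒ (1 − 2/7z)y_{n+1} = (1 + 5/7z)y_n
  so R(z) = (1 + 5/7z)/(1 − 2/7z).

Find x<0 with |R(x)|<1.
x=-0.85: |R|=0.3161
R=−1: 1+5/7x = −1+2/7x ⇒ -3/7x=2 ⇒ x=2/(-3/7)=-4.6667
Confirm numerically:
  x=-3.798: |R|=0.82146 <1
  x=-3.428: |R|=0.73181 <1
  x=-3.004: |R|=0.61654 <1
  x=-2.290: |R|=0.38428 <1
  x=-5.086: |R|=1.07326 >1
  x=-5.057: |R|=1.06842 >1
  x=-4.966: |R|=1.05304 >1
So |R|<1 on (-4.6667, 0).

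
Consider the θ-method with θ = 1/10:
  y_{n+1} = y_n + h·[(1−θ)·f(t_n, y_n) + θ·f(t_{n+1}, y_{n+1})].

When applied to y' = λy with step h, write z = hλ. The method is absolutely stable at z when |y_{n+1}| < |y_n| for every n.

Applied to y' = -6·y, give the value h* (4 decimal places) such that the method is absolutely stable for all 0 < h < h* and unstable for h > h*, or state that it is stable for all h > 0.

Test eqn y'=λy, z=hλ:
  y_{n+1} = y_n + z·[9/10·y_n + 1/10·y_{n+1}] ⇒ (1 − 1/10z)y_{n+1} = (1 + 9/10z)y_n
  Hence R(z) = (1 + 9/10z)/(1 − 1/10z).

Find x<0 with |R(x)|<1.
x=-1.57: |R|=0.3570
R=−1: 1+9/10x = −1+1/10x ⇒ -4/5x=2 ⇒ x=2/(-4/5)=-2.5000
Confirm numerically:
  x=-2.383: |R|=0.92441 <1
  x=-2.257: |R|=0.84140 <1
  x=-1.361: |R|=0.19796 <1
  x=-1.270: |R|=0.12689 <1
  x=-2.744: |R|=1.15317 >1
  x=-2.740: |R|=1.15071 >1
  x=-2.654: |R|=1.09736 >1
Interval (-2.5000, 0).

(-2.5000,0); λ=-6 ⇒ h* = (5/2)/6 = 0.4167.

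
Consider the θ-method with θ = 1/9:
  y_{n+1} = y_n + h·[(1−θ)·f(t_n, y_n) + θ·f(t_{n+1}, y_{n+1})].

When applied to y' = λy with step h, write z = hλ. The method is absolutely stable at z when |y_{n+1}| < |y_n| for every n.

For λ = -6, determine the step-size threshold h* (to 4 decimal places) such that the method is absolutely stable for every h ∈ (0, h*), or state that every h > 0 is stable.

(-2.5714,0); λ=-6 ⇒ h* = (18/7)/6 = 0.4286.

On y'=λy, z=hλ:
  y_{n+1} = y_n + z·[8/9·y_n + 1/9·y_{n+1}] ⇒ (1 − 1/9z)y_{n+1} = (1 + 8/9z)y_n
  ⇒ R(z) = (1 + 8/9z)/(1 − 1/9z).

Boundary: |R(x)|=1, x<0.
x=-1.37: |R|=0.1890
R=−1: 1+8/9x = −1+1/9x ⇒ -7/9x=2 ⇒ x=2/(-7/9)=-2.5714
Confirm numerically:
  x=-2.364: |R|=0.87223 <1
  x=-2.252: |R|=0.80128 <1
  x=-1.057: |R|=0.05409 <1
  x=-3.036: |R|=1.27019 >1
  x=-2.741: |R|=1.10110 >1
Interval (-2.5714, 0).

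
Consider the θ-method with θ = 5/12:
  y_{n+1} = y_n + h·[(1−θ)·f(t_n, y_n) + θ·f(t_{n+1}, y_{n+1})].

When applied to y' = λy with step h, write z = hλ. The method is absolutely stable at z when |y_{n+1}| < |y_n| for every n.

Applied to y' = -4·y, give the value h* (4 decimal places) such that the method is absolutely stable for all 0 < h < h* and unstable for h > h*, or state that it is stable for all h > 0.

On y'=λy, z=hλ:
  y_{n+1} = y_n + z·[7/12·y_n + 5/12·y_{n+1}] ⇒ (1 − 5/12z)y_{n+1} = (1 + 7/12z)y_n
  so R(z) = (1 + 7/12z)/(1 − 5/12z).

Solve |R(x)|<1 on ℝ⁻.
x=-1.07: |R|=0.2599
R=−1: 1+7/12x = −1+5/12x ⇒ -1/6x=2 ⇒ x=2/(-1/6)=-12.0000
Confirm numerically:
  x=-11.419: |R|=0.98318 <1
  x=-9.424: |R|=0.91286 <1
  x=-9.186: |R|=0.90285 <1
  x=-8.600: |R|=0.87636 <1
  x=-12.230: |R|=1.00629 >1
  x=-12.078: |R|=1.00215 >1
So |R|<1 on (-12.0000, 0).

(-12.0000,0); λ=-4 ⇒ h* = (12)/4 = 3.0000.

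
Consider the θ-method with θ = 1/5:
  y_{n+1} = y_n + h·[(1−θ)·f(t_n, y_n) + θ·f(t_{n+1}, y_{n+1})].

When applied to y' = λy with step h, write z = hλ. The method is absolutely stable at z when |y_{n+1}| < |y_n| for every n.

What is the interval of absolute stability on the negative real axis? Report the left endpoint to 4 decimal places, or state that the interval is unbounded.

Set f=λy, z=hλ:
  y_{n+1} = y_n + z·[4/5·y_n + 1/5·y_{n+1}] ⇒ (1 − 1/5z)y_{n+1} = (1 + 4/5z)y_n
  R(z) = (1 + 4/5z)/(1 − 1/5z).

Solve |R(x)|<1 on ℝ⁻.
x=-1.55: |R|=0.1832
R=−1: 1+4/5x = −1+1/5x ⇒ -3/5x=2 ⇒ x=2/(-3/5)=-3.3333
Confirm numerically:
  x=-2.843: |R|=0.81244 <1
  x=-2.206: |R|=0.53067 <1
  x=-1.553: |R|=0.18495 <1
  x=-3.901: |R|=1.19133 >1
  x=-3.619: |R|=1.09943 >1
Stable set (-3.3333, 0).

z∈(-3.3333,0).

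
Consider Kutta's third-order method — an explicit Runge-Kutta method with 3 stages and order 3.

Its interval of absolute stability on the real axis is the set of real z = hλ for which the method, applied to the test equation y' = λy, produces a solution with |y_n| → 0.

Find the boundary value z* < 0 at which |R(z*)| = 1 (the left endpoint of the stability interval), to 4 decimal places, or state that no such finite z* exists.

With y'=λy (z=hλ):
  order 3, 3-stage ⇒ R(z)=1+z+z^2/2+z^3/6
  (e.g. R(-1.1)=0.28317, |R|=0.28317)

Need |R(x)|<1, x<0.
x=-1.1: |R|=0.2832
|R(-2.33)|=0.7238 |R(-1.07)|=0.2983 |R(-0.83)|=0.4192
Bisect:
  x_lo=-3.2968 |R|=2.8345  x_hi=-0.2897 |R|=0.7482
  mid=-1.79327 |R|=0.14650 →hi
  mid=-2.54504 |R|=1.05390 →lo
  mid=-2.16916 |R|=0.51760 →hi
  mid=-2.35710 |R|=0.76178 →hi
  mid=-2.45107 |R|=0.90144 →hi
  mid=-2.49806 |R|=0.97601 →hi
  mid=-2.52155 |R|=1.01454 →lo
  mid=-2.50980 |R|=0.99517 →hi
  mid=-2.51568 |R|=1.00483 →lo
  ...
  [-2.51293,-2.51274] ⇒ x*=-2.5127
So |R|<1 on (-2.5127, 0).

left endpoint -2.5127.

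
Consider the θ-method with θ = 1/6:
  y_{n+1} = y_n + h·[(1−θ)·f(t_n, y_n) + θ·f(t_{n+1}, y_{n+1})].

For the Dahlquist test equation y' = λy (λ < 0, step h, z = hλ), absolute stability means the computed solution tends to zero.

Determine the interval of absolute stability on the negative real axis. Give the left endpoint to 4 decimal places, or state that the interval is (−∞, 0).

(-3.0000, 0).

Set f=λy, z=hλ:
  y_{n+1} = y_n + z·[5/6·y_n + 1/6·y_{n+1}] ⇒ (1 − 1/6z)y_{n+1} = (1 + 5/6z)y_n
  Hence R(z) = (1 + 5/6z)/(1 − 1/6z).

Boundary: |R(x)|=1, x<0.
x=-0.88: |R|=0.2326
R=−1: 1+5/6x = −1+1/6x ⇒ -2/3x=2 ⇒ x=2/(-2/3)=-3.0000
Confirm numerically:
  x=-2.406: |R|=0.71734 <1
  x=-2.360: |R|=0.69378 <1
  x=-1.845: |R|=0.41109 <1
  x=-3.572: |R|=1.23903 >1
  x=-3.538: |R|=1.22562 >1
  x=-3.114: |R|=1.05003 >1
Interval (-3.0000, 0).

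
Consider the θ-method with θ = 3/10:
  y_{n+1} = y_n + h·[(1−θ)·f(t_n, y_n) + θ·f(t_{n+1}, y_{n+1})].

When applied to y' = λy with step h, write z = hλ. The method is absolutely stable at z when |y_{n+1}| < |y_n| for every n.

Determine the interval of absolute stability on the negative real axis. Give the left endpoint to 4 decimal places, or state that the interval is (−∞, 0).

(-5.0000, 0).

Test eqn y'=λy, z=hλ:
  y_{n+1} = y_n + z·[7/10·y_n + 3/10·y_{n+1}] ⇒ (1 − 3/10z)y_{n+1} = (1 + 7/10z)y_n
  so R(z) = (1 + 7/10z)/(1 − 3/10z).

Need |R(x)|<1, x<0.
x=-1.13: |R|=0.1561
R=−1: 1+7/10x = −1+3/10x ⇒ -2/5x=2 ⇒ x=2/(-2/5)=-5.0000
Confirm numerically:
  x=-4.739: |R|=0.95689 <1
  x=-3.426: |R|=0.68952 <1
  x=-3.163: |R|=0.62297 <1
  x=-2.034: |R|=0.26320 <1
  x=-5.495: |R|=1.07476 >1
  x=-5.195: |R|=1.03049 >1
So |R|<1 on (-5.0000, 0).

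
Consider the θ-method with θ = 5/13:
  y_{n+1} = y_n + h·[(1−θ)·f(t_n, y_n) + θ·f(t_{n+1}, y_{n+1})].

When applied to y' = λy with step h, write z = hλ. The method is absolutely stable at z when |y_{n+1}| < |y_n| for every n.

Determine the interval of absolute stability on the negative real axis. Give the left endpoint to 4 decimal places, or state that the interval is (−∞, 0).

z∈(-8.6667,0).

On y'=λy, z=hλ:
  y_{n+1} = y_n + z·[8/13·y_n + 5/13·y_{n+1}] ⇒ (1 − 5/13z)y_{n+1} = (1 + 8/13z)y_n
  Hence R(z) = (1 + 8/13z)/(1 − 5/13z).

Need |R(x)|<1, x<0.
x=-1.09: |R|=0.2320
R=−1: 1+8/13x = −1+5/13x ⇒ -3/13x=2 ⇒ x=2/(-3/13)=-8.6667
Confirm numerically:
  x=-8.595: |R|=0.99616 <1
  x=-8.219: |R|=0.97517 <1
  x=-7.409: |R|=0.92461 <1
  x=-3.918: |R|=0.56287 <1
  x=-9.120: |R|=1.02321 >1
  x=-9.022: |R|=1.01834 >1
Interval (-8.6667, 0).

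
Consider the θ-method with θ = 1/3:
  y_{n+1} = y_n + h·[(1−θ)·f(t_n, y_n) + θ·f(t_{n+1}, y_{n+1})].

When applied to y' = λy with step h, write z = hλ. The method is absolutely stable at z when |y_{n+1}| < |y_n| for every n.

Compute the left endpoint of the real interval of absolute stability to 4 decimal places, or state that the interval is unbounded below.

On y'=λy, z=hλ:
  y_{n+1} = y_n + z·[2/3·y_n + 1/3·y_{n+1}] ⇒ (1 − 1/3z)y_{n+1} = (1 + 2/3z)y_n
  Hence R(z) = (1 + 2/3z)/(1 − 1/3z).

Need |R(x)|<1, x<0.
x=-1.12: |R|=0.1845
R=−1: 1+2/3x = −1+1/3x ⇒ -1/3x=2 ⇒ x=2/(-1/3)=-6.0000
Confirm numerically:
  x=-4.256: |R|=0.75965 <1
  x=-4.153: |R|=0.74179 <1
  x=-3.179: |R|=0.54345 <1
  x=-6.258: |R|=1.02787 >1
  x=-6.036: |R|=1.00398 >1
Stable set (-6.0000, 0).

z* = -6.0000.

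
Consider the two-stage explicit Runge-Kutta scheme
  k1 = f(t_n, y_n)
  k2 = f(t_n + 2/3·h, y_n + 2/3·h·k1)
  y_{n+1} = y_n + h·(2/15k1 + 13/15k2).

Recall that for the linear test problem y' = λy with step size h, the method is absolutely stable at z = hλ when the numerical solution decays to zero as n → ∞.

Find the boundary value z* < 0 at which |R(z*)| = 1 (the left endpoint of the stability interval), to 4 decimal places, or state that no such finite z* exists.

left endpoint -1.7308.

Set f=λy, z=hλ:
  k1=λy_n ⇒ h·k1=z·y_n;  k2=λ(1+2/3z)y_n ⇒ h·k2=z(1+2/3z)y_n
  y_{n+1}/y_n = 1 + 2/15z + 13/15z(1+2/3z) = 1 + z + 26/45z²
  Hence R(z) = 1 + z + 26/45z².

Need |R(x)|<1, x<0.
x=-1.3: |R|=0.6764
R=1: x+26/45x²=0 ⇒ x=−45/26=-1.7308; min R=1−1/(4·26/45)=0.5673>−1
Confirm numerically:
  x=-1.709: |R|=0.97850 <1
  x=-1.445: |R|=0.76141 <1
  x=-1.190: |R|=0.62819 <1
  x=-0.961: |R|=0.57259 <1
  x=-2.066: |R|=1.40016 >1
  x=-2.019: |R|=1.33623 >1
  x=-1.937: |R|=1.23080 >1
So |R|<1 on (-1.7308, 0).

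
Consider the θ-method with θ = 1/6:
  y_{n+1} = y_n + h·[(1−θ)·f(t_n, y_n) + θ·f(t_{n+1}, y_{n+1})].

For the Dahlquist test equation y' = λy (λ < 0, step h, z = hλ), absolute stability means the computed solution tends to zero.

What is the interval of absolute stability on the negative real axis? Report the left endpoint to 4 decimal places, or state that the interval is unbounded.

(-3.0000, 0).

Test eqn y'=λy, z=hλ:
  y_{n+1} = y_n + z·[5/6·y_n + 1/6·y_{n+1}] ⇒ (1 − 1/6z)y_{n+1} = (1 + 5/6z)y_n
  ⇒ R(z) = (1 + 5/6z)/(1 − 1/6z).

Solve |R(x)|<1 on ℝ⁻.
x=-1.31: |R|=0.0752
R=−1: 1+5/6x = −1+1/6x ⇒ -2/3x=2 ⇒ x=2/(-2/3)=-3.0000
Confirm numerically:
  x=-2.510: |R|=0.76968 <1
  x=-1.551: |R|=0.23242 <1
  x=-1.313: |R|=0.07726 <1
  x=-3.403: |R|=1.17143 >1
  x=-3.402: |R|=1.17103 >1
  x=-3.235: |R|=1.10179 >1
Interval (-3.0000, 0).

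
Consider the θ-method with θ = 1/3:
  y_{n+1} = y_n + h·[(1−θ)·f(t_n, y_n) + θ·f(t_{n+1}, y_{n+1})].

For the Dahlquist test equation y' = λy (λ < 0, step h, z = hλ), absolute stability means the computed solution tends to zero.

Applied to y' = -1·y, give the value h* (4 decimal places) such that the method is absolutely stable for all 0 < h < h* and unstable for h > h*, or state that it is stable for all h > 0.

(-6.0000,0); λ=-1 ⇒ h* = (6)/1 = 6.0000.

With y'=λy (z=hλ):
  y_{n+1} = y_n + z·[2/3·y_n + 1/3·y_{n+1}] ⇒ (1 − 1/3z)y_{n+1} = (1 + 2/3z)y_n
  Hence R(z) = (1 + 2/3z)/(1 − 1/3z).

Find x<0 with |R(x)|<1.
x=-1.61: |R|=0.0477
R=−1: 1+2/3x = −1+1/3x ⇒ -1/3x=2 ⇒ x=2/(-1/3)=-6.0000
Confirm numerically:
  x=-4.073: |R|=0.72756 <1
  x=-3.360: |R|=0.58491 <1
  x=-2.966: |R|=0.49145 <1
  x=-2.807: |R|=0.45015 <1
  x=-6.474: |R|=1.05003 >1
  x=-6.306: |R|=1.03288 >1
So |R|<1 on (-6.0000, 0).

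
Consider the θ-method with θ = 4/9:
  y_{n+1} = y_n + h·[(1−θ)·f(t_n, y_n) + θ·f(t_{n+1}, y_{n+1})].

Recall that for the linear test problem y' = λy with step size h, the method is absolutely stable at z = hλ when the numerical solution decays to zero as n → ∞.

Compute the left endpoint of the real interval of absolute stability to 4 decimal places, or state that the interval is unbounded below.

z* = -18.0000.

On y'=λy, z=hλ:
  y_{n+1} = y_n + z·[5/9·y_n + 4/9·y_{n+1}] ⇒ (1 − 4/9z)y_{n+1} = (1 + 5/9z)y_n
  Hence R(z) = (1 + 5/9z)/(1 − 4/9z).

Find x<0 with |R(x)|<1.
x=-1.28: |R|=0.1841
R=−1: 1+5/9x = −1+4/9x ⇒ -1/9x=2 ⇒ x=2/(-1/9)=-18.0000
Confirm numerically:
  x=-15.964: |R|=0.97205 <1
  x=-12.573: |R|=0.90847 <1
  x=-9.246: |R|=0.80963 <1
  x=-18.348: |R|=1.00422 >1
  x=-18.150: |R|=1.00184 >1
  x=-18.070: |R|=1.00086 >1
So |R|<1 on (-18.0000, 0).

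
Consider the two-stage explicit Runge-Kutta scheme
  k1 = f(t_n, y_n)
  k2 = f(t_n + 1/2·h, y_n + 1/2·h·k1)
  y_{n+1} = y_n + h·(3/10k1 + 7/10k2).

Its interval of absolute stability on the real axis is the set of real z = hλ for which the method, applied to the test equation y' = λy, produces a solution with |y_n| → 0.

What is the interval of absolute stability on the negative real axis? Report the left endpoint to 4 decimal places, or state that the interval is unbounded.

With y'=λy (z=hλ):
  k1=λy_n ⇒ h·k1=z·y_n;  k2=λ(1+1/2z)y_n ⇒ h·k2=z(1+1/2z)y_n
  y_{n+1}/y_n = 1 + 3/10z + 7/10z(1+1/2z) = 1 + z + 7/20z²
  R(z) = 1 + z + 7/20z².

Find x<0 with |R(x)|<1.
x=-1.68: |R|=0.3078
R=1: x+7/20x²=0 ⇒ x=−20/7=-2.8571; min R=1−1/(4·7/20)=0.2857>−1
Confirm numerically:
  x=-2.794: |R|=0.93825 <1
  x=-2.782: |R|=0.92683 <1
  x=-2.720: |R|=0.86944 <1
  x=-3.302: |R|=1.51412 >1
  x=-3.173: |R|=1.35078 >1
  x=-3.083: |R|=1.24371 >1
Interval (-2.8571, 0).

(-2.8571, 0).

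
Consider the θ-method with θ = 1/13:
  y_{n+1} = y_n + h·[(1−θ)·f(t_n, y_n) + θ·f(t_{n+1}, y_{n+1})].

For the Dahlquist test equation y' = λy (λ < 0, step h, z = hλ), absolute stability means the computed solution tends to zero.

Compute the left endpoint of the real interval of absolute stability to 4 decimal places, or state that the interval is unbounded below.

z* = -2.3636.

Test eqn y'=λy, z=hλ:
  y_{n+1} = y_n + z·[12/13·y_n + 1/13·y_{n+1}] ⇒ (1 − 1/13z)y_{n+1} = (1 + 12/13z)y_n
  ⇒ R(z) = (1 + 12/13z)/(1 − 1/13z).

Find x<0 with |R(x)|<1.
x=-1.57: |R|=0.4008
R=−1: 1+12/13x = −1+1/13x ⇒ -11/13x=2 ⇒ x=2/(-11/13)=-2.3636
Confirm numerically:
  x=-2.215: |R|=0.89254 <1
  x=-2.131: |R|=0.83088 <1
  x=-2.056: |R|=0.77524 <1
  x=-1.277: |R|=0.16278 <1
  x=-2.848: |R|=1.33619 >1
  x=-2.818: |R|=1.31597 >1
  x=-2.682: |R|=1.22331 >1
Interval (-2.3636, 0).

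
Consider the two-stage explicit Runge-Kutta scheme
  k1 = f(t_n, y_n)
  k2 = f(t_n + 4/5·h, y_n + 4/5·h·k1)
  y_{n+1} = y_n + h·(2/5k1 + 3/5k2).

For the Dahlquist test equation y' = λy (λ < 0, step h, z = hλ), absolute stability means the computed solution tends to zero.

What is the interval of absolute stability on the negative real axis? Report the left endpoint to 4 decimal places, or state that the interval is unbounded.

On y'=λy, z=hλ:
  k1=λy_n ⇒ h·k1=z·y_n;  k2=λ(1+4/5z)y_n ⇒ h·k2=z(1+4/5z)y_n
  y_{n+1}/y_n = 1 + 2/5z + 3/5z(1+4/5z) = 1 + z + 12/25z²
  R(z) = 1 + z + 12/25z².

Boundary: |R(x)|=1, x<0.
x=-1.02: |R|=0.4794
R=1: x+12/25x²=0 ⇒ x=−25/12=-2.0833; min R=1−1/(4·12/25)=0.4792>−1
Confirm numerically:
  x=-1.896: |R|=0.82951 <1
  x=-1.605: |R|=0.63149 <1
  x=-1.310: |R|=0.51373 <1
  x=-2.550: |R|=1.57120 >1
  x=-2.528: |R|=1.53958 >1
  x=-2.126: |R|=1.04354 >1
Interval (-2.0833, 0).

(-2.0833, 0).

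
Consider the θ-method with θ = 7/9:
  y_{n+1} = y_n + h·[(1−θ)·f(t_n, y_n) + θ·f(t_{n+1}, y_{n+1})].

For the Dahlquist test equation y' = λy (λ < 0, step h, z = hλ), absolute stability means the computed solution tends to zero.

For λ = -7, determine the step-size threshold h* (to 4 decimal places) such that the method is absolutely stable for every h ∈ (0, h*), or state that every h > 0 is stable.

unbounded; (−∞, 0). Any h>0 works for λ=-7.

Test eqn y'=λy, z=hλ:
  y_{n+1} = y_n + z·[2/9·y_n + 7/9·y_{n+1}] ⇒ (1 − 7/9z)y_{n+1} = (1 + 2/9z)y_n
  so R(z) = (1 + 2/9z)/(1 − 7/9z).

Need |R(x)|<1, x<0.
x=-1.16: |R|=0.3902
x=-2: |R|=0.2174
x=-10: |R|=0.1392
x=-100: |R|=0.2694
θ=7/9≥1/2 ⇒ |1+2/9x|<|1−7/9x| ∀x<0 ⇒ stable on all of ℝ⁻.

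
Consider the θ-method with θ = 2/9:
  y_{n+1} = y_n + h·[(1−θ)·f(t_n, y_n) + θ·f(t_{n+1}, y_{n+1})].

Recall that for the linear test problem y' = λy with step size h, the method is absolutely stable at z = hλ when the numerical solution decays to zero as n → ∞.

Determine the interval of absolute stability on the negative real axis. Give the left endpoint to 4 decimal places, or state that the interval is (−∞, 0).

On y'=λy, z=hλ:
  y_{n+1} = y_n + z·[7/9·y_n + 2/9·y_{n+1}] ⇒ (1 − 2/9z)y_{n+1} = (1 + 7/9z)y_n
  R(z) = (1 + 7/9z)/(1 − 2/9z).

Find x<0 with |R(x)|<1.
x=-0.81: |R|=0.3136
R=−1: 1+7/9x = −1+2/9x ⇒ -5/9x=2 ⇒ x=2/(-5/9)=-3.6000
Confirm numerically:
  x=-3.300: |R|=0.90385 <1
  x=-2.692: |R|=0.68437 <1
  x=-2.279: |R|=0.51283 <1
  x=-1.496: |R|=0.12275 <1
  x=-4.192: |R|=1.17027 >1
  x=-4.169: |R|=1.16409 >1
  x=-3.783: |R|=1.05523 >1
Stable set (-3.6000, 0).

z∈(-3.6000,0).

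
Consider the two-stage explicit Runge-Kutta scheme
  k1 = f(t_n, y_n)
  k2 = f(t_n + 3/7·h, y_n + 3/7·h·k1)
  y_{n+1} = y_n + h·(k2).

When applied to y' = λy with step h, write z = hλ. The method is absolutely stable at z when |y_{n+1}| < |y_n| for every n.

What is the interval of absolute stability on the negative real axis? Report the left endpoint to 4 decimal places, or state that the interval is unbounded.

Set f=λy, z=hλ:
  k1=λy_n ⇒ h·k1=z·y_n;  k2=λ(1+3/7z)y_n ⇒ h·k2=z(1+3/7z)y_n
  y_{n+1}/y_n = 1 + z(1+3/7z) = 1 + z + 3/7z²
  so R(z) = 1 + z + 3/7z².

Boundary: |R(x)|=1, x<0.
x=-0.32: |R|=0.7239
R=1: x+3/7x²=0 ⇒ x=−7/3=-2.3333; min R=1−1/(4·3/7)=0.4167>−1
Confirm numerically:
  x=-1.730: |R|=0.55267 <1
  x=-1.329: |R|=0.42796 <1
  x=-1.252: |R|=0.41979 <1
  x=-2.585: |R|=1.27881 >1
  x=-2.451: |R|=1.12360 >1
So |R|<1 on (-2.3333, 0).

(-2.3333, 0).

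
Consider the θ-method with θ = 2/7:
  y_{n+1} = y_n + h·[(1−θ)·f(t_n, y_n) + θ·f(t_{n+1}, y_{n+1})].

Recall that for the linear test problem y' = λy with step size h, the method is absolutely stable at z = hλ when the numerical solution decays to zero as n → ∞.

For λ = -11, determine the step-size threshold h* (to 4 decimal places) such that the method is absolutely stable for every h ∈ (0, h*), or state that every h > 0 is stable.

(-4.6667,0); λ=-11 ⇒ h* = (14/3)/11 = 0.4242.

With y'=λy (z=hλ):
  y_{n+1} = y_n + z·[5/7·y_n + 2/7·y_{n+1}] ⇒ (1 − 2/7z)y_{n+1} = (1 + 5/7z)y_n
  so R(z) = (1 + 5/7z)/(1 − 2/7z).

Find x<0 with |R(x)|<1.
x=-1.62: |R|=0.1074
R=−1: 1+5/7x = −1+2/7x ⇒ -3/7x=2 ⇒ x=2/(-3/7)=-4.6667
Confirm numerically:
  x=-4.312: |R|=0.93190 <1
  x=-2.612: |R|=0.49575 <1
  x=-2.197: |R|=0.34975 <1
  x=-2.131: |R|=0.32454 <1
  x=-5.211: |R|=1.09373 >1
  x=-5.138: |R|=1.08185 >1
  x=-4.750: |R|=1.01515 >1
Stable set (-4.6667, 0).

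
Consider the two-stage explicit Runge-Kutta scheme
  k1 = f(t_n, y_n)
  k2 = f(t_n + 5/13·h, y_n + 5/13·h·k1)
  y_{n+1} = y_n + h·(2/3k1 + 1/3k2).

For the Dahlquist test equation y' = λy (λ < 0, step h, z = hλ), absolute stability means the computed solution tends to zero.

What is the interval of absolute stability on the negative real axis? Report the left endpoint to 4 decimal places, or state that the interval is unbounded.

Set f=λy, z=hλ:
  k1=λy_n ⇒ h·k1=z·y_n;  k2=λ(1+5/13z)y_n ⇒ h·k2=z(1+5/13z)y_n
  y_{n+1}/y_n = 1 + 2/3z + 1/3z(1+5/13z) = 1 + z + 5/39z²
  Hence R(z) = 1 + z + 5/39z².

Find x<0 with |R(x)|<1.
x=-1.47: |R|=0.1930
R=1: x+5/39x²=0 ⇒ x=−39/5=-7.8000; min R=1−1/(4·5/39)=-0.9500>−1
Confirm numerically:
  x=-7.706: |R|=0.90713 <1
  x=-7.586: |R|=0.79187 <1
  x=-5.887: |R|=0.44382 <1
  x=-8.391: |R|=1.63578 >1
  x=-8.214: |R|=1.43597 >1
  x=-7.845: |R|=1.04526 >1
Interval (-7.8000, 0).

(-7.8000, 0).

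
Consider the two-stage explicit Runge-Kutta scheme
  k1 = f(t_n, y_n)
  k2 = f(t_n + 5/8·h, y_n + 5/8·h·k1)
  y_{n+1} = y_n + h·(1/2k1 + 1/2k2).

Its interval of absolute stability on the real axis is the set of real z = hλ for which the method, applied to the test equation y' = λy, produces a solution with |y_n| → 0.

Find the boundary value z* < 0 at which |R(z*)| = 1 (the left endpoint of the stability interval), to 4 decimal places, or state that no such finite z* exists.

With y'=λy (z=hλ):
  k1=λy_n ⇒ h·k1=z·y_n;  k2=λ(1+5/8z)y_n ⇒ h·k2=z(1+5/8z)y_n
  y_{n+1}/y_n = 1 + 1/2z + 1/2z(1+5/8z) = 1 + z + 5/16z²
  ⇒ R(z) = 1 + z + 5/16z².

Need |R(x)|<1, x<0.
x=-1: |R|=0.3125
R=1: x+5/16x²=0 ⇒ x=−16/5=-3.2000; min R=1−1/(4·5/16)=0.2000>−1
Confirm numerically:
  x=-2.955: |R|=0.77376 <1
  x=-2.179: |R|=0.30476 <1
  x=-1.729: |R|=0.20520 <1
  x=-1.717: |R|=0.20428 <1
  x=-3.739: |R|=1.62979 >1
  x=-3.271: |R|=1.07258 >1
Interval (-3.2000, 0).

z* = -3.2000.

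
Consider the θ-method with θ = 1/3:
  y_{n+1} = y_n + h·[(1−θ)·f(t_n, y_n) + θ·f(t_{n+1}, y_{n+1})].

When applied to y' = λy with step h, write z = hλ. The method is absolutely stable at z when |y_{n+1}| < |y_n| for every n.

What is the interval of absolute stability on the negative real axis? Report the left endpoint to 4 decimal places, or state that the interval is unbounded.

With y'=λy (z=hλ):
  y_{n+1} = y_n + z·[2/3·y_n + 1/3·y_{n+1}] ⇒ (1 − 1/3z)y_{n+1} = (1 + 2/3z)y_n
  so R(z) = (1 + 2/3z)/(1 − 1/3z).

Need |R(x)|<1, x<0.
x=-1.38: |R|=0.0548
R=−1: 1+2/3x = −1+1/3x ⇒ -1/3x=2 ⇒ x=2/(-1/3)=-6.0000
Confirm numerically:
  x=-3.701: |R|=0.65692 <1
  x=-3.450: |R|=0.60465 <1
  x=-2.691: |R|=0.41856 <1
  x=-6.219: |R|=1.02376 >1
  x=-6.066: |R|=1.00728 >1
So |R|<1 on (-6.0000, 0).

(-6.0000, 0).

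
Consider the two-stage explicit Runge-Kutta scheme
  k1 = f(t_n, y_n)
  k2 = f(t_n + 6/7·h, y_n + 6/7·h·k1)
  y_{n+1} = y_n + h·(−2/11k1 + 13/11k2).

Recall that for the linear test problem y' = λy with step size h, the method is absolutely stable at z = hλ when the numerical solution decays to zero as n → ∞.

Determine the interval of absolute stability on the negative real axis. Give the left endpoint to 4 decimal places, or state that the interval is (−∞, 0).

With y'=λy (z=hλ):
  k1=λy_n ⇒ h·k1=z·y_n;  k2=λ(1+6/7z)y_n ⇒ h·k2=z(1+6/7z)y_n
  y_{n+1}/y_n = 1 − 2/11z + 13/11z(1+6/7z) = 1 + z + 78/77z²
  so R(z) = 1 + z + 78/77z².

Find x<0 with |R(x)|<1.
x=-1.51: |R|=1.7997
R=1: x+78/77x²=0 ⇒ x=−77/78=-0.9872; min R=1−1/(4·78/77)=0.7532>−1
Confirm numerically:
  x=-0.844: |R|=0.87759 <1
  x=-0.433: |R|=0.75692 <1
  x=-0.396: |R|=0.76285 <1
  x=-1.413: |R|=1.60950 >1
  x=-1.309: |R|=1.42673 >1
Interval (-0.9872, 0).

z∈(-0.9872,0).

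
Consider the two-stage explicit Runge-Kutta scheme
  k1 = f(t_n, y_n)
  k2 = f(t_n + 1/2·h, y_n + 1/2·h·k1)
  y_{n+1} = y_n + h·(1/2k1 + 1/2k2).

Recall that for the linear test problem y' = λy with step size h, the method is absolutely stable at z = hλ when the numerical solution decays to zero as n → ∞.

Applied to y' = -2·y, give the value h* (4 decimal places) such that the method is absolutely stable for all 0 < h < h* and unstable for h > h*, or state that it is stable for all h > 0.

With y'=λy (z=hλ):
  k1=λy_n ⇒ h·k1=z·y_n;  k2=λ(1+1/2z)y_n ⇒ h·k2=z(1+1/2z)y_n
  y_{n+1}/y_n = 1 + 1/2z + 1/2z(1+1/2z) = 1 + z + 1/4z²
  so R(z) = 1 + z + 1/4z².

Find x<0 with |R(x)|<1.
x=-0.32: |R|=0.7056
R=1: x+1/4x²=0 ⇒ x=−4=-4.0000; min R=1−1/(4·1/4)=0.0000>−1
Confirm numerically:
  x=-3.142: |R|=0.32604 <1
  x=-2.594: |R|=0.08821 <1
  x=-2.204: |R|=0.01040 <1
  x=-1.629: |R|=0.03441 <1
  x=-4.512: |R|=1.57754 >1
  x=-4.276: |R|=1.29504 >1
So |R|<1 on (-4.0000, 0).

(-4.0000,0); λ=-2 ⇒ h* = (4)/2 = 2.0000.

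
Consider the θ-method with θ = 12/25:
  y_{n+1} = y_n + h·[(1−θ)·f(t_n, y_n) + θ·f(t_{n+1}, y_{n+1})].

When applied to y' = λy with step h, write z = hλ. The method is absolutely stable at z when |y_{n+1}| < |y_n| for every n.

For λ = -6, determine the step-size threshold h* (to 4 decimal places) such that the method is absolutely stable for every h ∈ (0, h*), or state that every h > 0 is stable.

(-50.0000,0); λ=-6 ⇒ h* = (50)/6 = 8.3333.

Test eqn y'=λy, z=hλ:
  y_{n+1} = y_n + z·[13/25·y_n + 12/25·y_{n+1}] ⇒ (1 − 12/25z)y_{n+1} = (1 + 13/25z)y_n
  Hence R(z) = (1 + 13/25z)/(1 − 12/25z).

Boundary: |R(x)|=1, x<0.
x=-0.49: |R|=0.6033
R=−1: 1+13/25x = −1+12/25x ⇒ -1/25x=2 ⇒ x=2/(-1/25)=-50.0000
Confirm numerically:
  x=-47.538: |R|=0.99587 <1
  x=-44.329: |R|=0.98982 <1
  x=-43.906: |R|=0.98896 <1
  x=-37.829: |R|=0.97459 <1
  x=-50.597: |R|=1.00094 >1
  x=-50.322: |R|=1.00051 >1
  x=-50.142: |R|=1.00023 >1
So |R|<1 on (-50.0000, 0).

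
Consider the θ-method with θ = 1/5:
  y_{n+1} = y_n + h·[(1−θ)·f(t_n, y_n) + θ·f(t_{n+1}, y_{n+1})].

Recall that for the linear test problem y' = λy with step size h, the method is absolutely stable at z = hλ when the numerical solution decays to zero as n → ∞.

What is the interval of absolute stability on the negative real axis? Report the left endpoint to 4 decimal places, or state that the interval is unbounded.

Set f=λy, z=hλ:
  y_{n+1} = y_n + z·[4/5·y_n + 1/5·y_{n+1}] ⇒ (1 − 1/5z)y_{n+1} = (1 + 4/5z)y_n
  ⇒ R(z) = (1 + 4/5z)/(1 − 1/5z).

Need |R(x)|<1, x<0.
x=-0.61: |R|=0.4563
R=−1: 1+4/5x = −1+1/5x ⇒ -3/5x=2 ⇒ x=2/(-3/5)=-3.3333
Confirm numerically:
  x=-2.365: |R|=0.60557 <1
  x=-2.334: |R|=0.59122 <1
  x=-2.014: |R|=0.43570 <1
  x=-3.734: |R|=1.13762 >1
  x=-3.488: |R|=1.05467 >1
Interval (-3.3333, 0).

(-3.3333, 0).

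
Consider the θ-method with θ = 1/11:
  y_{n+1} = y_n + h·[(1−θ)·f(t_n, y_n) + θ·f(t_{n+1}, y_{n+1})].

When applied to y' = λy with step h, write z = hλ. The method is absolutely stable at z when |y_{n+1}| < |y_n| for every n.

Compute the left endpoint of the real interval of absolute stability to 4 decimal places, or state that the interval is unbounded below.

On y'=λy, z=hλ:
  y_{n+1} = y_n + z·[10/11·y_n + 1/11·y_{n+1}] ⇒ (1 − 1/11z)y_{n+1} = (1 + 10/11z)y_n
  R(z) = (1 + 10/11z)/(1 − 1/11z).

Boundary: |R(x)|=1, x<0.
x=-0.61: |R|=0.4220
R=−1: 1+10/11x = −1+1/11x ⇒ -9/11x=2 ⇒ x=2/(-9/11)=-2.4444
Confirm numerically:
  x=-1.813: |R|=0.55647 <1
  x=-1.370: |R|=0.21827 <1
  x=-1.213: |R|=0.09252 <1
  x=-3.028: |R|=1.37439 >1
  x=-2.616: |R|=1.11340 >1
Stable set (-2.4444, 0).

left endpoint -2.4444.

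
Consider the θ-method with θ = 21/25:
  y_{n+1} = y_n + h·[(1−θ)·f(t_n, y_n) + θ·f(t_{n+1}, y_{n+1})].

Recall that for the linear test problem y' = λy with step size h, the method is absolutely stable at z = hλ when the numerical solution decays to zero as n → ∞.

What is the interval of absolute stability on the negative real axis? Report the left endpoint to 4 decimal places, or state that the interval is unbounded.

Test eqn y'=λy, z=hλ:
  y_{n+1} = y_n + z·[4/25·y_n + 21/25·y_{n+1}] ⇒ (1 − 21/25z)y_{n+1} = (1 + 4/25z)y_n
  Hence R(z) = (1 + 4/25z)/(1 − 21/25z).

Find x<0 with |R(x)|<1.
x=-1.02: |R|=0.4507
x=-2: |R|=0.2537
x=-10: |R|=0.0638
x=-100: |R|=0.1765
θ=21/25≥1/2 ⇒ |1+4/25x|<|1−21/25x| ∀x<0 ⇒ unbounded interval.

interval (−∞, 0).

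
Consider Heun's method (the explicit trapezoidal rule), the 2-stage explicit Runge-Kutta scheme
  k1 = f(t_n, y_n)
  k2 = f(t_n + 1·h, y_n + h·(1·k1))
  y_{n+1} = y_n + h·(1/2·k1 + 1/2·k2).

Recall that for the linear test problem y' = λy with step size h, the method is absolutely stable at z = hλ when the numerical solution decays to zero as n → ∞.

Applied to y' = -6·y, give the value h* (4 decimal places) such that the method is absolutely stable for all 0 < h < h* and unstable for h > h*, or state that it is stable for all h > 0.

With y'=λy (z=hλ):
  order 2, 2-stage ⇒ R(z)=1+z+z^2/2
  (e.g. R(-0.6)=0.58000, |R|=0.58000)

Boundary: |R(x)|=1, x<0.
x=-0.6: |R|=0.5800
|R(-2.19)|=1.2080 |R(-1.59)|=0.6741 |R(-0.55)|=0.6013
Bisect:
  x_lo=-2.8375 |R|=2.1882  x_hi=-0.1277 |R|=0.8804
  mid=-1.48261 |R|=0.61646 →hi
  mid=-2.16006 |R|=1.17286 →lo
  mid=-1.82133 |R|=0.83729 →hi
  mid=-1.99069 |R|=0.99074 →hi
  mid=-2.07537 |R|=1.07822 →lo
  mid=-2.03303 |R|=1.03358 →lo
  mid=-2.01186 |R|=1.01193 →lo
  mid=-2.00128 |R|=1.00128 →lo
  mid=-1.99599 |R|=0.99599 →hi
  mid=-1.99863 |R|=0.99863 →hi
  ...
  [-2.00012,-1.99996] ⇒ x*=-2.0000
Interval (-2.0000, 0).

(-2.0000,0); λ=-6 ⇒ h* = 0.3333.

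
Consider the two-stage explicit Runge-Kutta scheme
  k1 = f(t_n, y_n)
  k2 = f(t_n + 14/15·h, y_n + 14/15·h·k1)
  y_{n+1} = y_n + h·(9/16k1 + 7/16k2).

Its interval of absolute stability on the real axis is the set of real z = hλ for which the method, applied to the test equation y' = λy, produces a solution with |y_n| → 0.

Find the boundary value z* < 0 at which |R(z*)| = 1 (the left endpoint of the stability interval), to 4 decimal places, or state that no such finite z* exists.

On y'=λy, z=hλ:
  k1=λy_n ⇒ h·k1=z·y_n;  k2=λ(1+14/15z)y_n ⇒ h·k2=z(1+14/15z)y_n
  y_{n+1}/y_n = 1 + 9/16z + 7/16z(1+14/15z) = 1 + z + 49/120z²
  so R(z) = 1 + z + 49/120z².

Need |R(x)|<1, x<0.
x=-0.7: |R|=0.5001
R=1: x+49/120x²=0 ⇒ x=−120/49=-2.4490; min R=1−1/(4·49/120)=0.3878>−1
Confirm numerically:
  x=-2.326: |R|=0.88320 <1
  x=-1.773: |R|=0.51061 <1
  x=-1.473: |R|=0.41297 <1
  x=-3.020: |R|=1.70416 >1
  x=-2.755: |R|=1.34426 >1
Interval (-2.4490, 0).

z* = -2.4490.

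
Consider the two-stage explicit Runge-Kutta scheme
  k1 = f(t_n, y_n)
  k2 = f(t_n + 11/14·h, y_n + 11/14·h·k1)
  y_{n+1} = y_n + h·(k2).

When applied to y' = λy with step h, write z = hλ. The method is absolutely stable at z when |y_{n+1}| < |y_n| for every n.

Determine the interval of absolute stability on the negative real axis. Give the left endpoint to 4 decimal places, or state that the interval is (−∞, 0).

With y'=λy (z=hλ):
  k1=λy_n ⇒ h·k1=z·y_n;  k2=λ(1+11/14z)y_n ⇒ h·k2=z(1+11/14z)y_n
  y_{n+1}/y_n = 1 + z(1+11/14z) = 1 + z + 11/14z²
  ⇒ R(z) = 1 + z + 11/14z².

Need |R(x)|<1, x<0.
x=-1.27: |R|=0.9973
R=1: x+11/14x²=0 ⇒ x=−14/11=-1.2727; min R=1−1/(4·11/14)=0.6818>−1
Confirm numerically:
  x=-1.036: |R|=0.80730 <1
  x=-1.005: |R|=0.78859 <1
  x=-0.923: |R|=0.74637 <1
  x=-1.496: |R|=1.26244 >1
  x=-1.453: |R|=1.20581 >1
  x=-1.398: |R|=1.13760 >1
Stable set (-1.2727, 0).

(-1.2727, 0).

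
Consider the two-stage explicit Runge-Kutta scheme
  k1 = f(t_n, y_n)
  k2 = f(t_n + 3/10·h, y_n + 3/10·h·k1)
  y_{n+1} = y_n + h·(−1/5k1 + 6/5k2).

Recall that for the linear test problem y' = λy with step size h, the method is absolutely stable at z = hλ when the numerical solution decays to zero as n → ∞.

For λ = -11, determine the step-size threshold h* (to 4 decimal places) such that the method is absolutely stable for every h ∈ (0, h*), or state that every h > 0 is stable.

(-2.7778,0); λ=-11 ⇒ h* = (25/9)/11 = 0.2525.

Test eqn y'=λy, z=hλ:
  k1=λy_n ⇒ h·k1=z·y_n;  k2=λ(1+3/10z)y_n ⇒ h·k2=z(1+3/10z)y_n
  y_{n+1}/y_n = 1 − 1/5z + 6/5z(1+3/10z) = 1 + z + 9/25z²
  so R(z) = 1 + z + 9/25z².

Solve |R(x)|<1 on ℝ⁻.
x=-1.33: |R|=0.3068
R=1: x+9/25x²=0 ⇒ x=−25/9=-2.7778; min R=1−1/(4·9/25)=0.3056>−1
Confirm numerically:
  x=-2.718: |R|=0.94151 <1
  x=-1.921: |R|=0.40749 <1
  x=-1.678: |R|=0.33565 <1
  x=-2.994: |R|=1.23305 >1
  x=-2.838: |R|=1.06153 >1
Stable set (-2.7778, 0).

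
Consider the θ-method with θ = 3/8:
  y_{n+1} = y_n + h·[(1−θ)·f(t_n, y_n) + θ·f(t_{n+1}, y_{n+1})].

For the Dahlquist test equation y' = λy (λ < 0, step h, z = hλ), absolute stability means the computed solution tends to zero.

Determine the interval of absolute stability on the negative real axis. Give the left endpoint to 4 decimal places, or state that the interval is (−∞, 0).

(-8.0000, 0).

With y'=λy (z=hλ):
  y_{n+1} = y_n + z·[5/8·y_n + 3/8·y_{n+1}] ⇒ (1 − 3/8z)y_{n+1} = (1 + 5/8z)y_n
  R(z) = (1 + 5/8z)/(1 − 3/8z).

Need |R(x)|<1, x<0.
x=-1.7: |R|=0.0382
R=−1: 1+5/8x = −1+3/8x ⇒ -1/4x=2 ⇒ x=2/(-1/4)=-8.0000
Confirm numerically:
  x=-6.073: |R|=0.85301 <1
  x=-3.708: |R|=0.55114 <1
  x=-3.391: |R|=0.49276 <1
  x=-8.494: |R|=1.02951 >1
  x=-8.036: |R|=1.00224 >1
So |R|<1 on (-8.0000, 0).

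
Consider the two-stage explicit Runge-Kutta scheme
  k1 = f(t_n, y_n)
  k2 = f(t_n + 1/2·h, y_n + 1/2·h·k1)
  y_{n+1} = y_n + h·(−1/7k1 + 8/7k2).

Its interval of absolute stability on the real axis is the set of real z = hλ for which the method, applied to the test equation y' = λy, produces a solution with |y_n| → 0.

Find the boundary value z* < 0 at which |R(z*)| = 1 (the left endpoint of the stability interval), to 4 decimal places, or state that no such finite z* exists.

Set f=λy, z=hλ:
  k1=λy_n ⇒ h·k1=z·y_n;  k2=λ(1+1/2z)y_n ⇒ h·k2=z(1+1/2z)y_n
  y_{n+1}/y_n = 1 − 1/7z + 8/7z(1+1/2z) = 1 + z + 4/7z²
  so R(z) = 1 + z + 4/7z².

Need |R(x)|<1, x<0.
x=-1.7: |R|=0.9514
R=1: x+4/7x²=0 ⇒ x=−7/4=-1.7500; min R=1−1/(4·4/7)=0.5625>−1
Confirm numerically:
  x=-1.376: |R|=0.70593 <1
  x=-1.346: |R|=0.68927 <1
  x=-1.049: |R|=0.57980 <1
  x=-2.192: |R|=1.55364 >1
  x=-2.139: |R|=1.47547 >1
  x=-1.842: |R|=1.09684 >1
So |R|<1 on (-1.7500, 0).

left endpoint -1.7500.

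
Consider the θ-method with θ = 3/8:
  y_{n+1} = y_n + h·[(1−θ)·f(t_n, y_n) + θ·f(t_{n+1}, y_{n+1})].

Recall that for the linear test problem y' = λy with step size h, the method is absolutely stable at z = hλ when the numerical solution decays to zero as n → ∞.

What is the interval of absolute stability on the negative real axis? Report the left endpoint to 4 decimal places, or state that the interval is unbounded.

(-8.0000, 0).

On y'=λy, z=hλ:
  y_{n+1} = y_n + z·[5/8·y_n + 3/8·y_{n+1}] ⇒ (1 − 3/8z)y_{n+1} = (1 + 5/8z)y_n
  R(z) = (1 + 5/8z)/(1 − 3/8z).

Solve |R(x)|<1 on ℝ⁻.
x=-1.26: |R|=0.1443
R=−1: 1+5/8x = −1+3/8x ⇒ -1/4x=2 ⇒ x=2/(-1/4)=-8.0000
Confirm numerically:
  x=-7.260: |R|=0.95030 <1
  x=-7.186: |R|=0.94492 <1
  x=-3.925: |R|=0.58786 <1
  x=-3.884: |R|=0.58111 <1
  x=-8.395: |R|=1.02381 >1
  x=-8.105: |R|=1.00650 >1
So |R|<1 on (-8.0000, 0).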